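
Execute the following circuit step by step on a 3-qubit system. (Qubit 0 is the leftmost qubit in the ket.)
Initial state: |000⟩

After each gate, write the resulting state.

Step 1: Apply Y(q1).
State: i|010⟩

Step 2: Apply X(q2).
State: i|011⟩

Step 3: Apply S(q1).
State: -|011⟩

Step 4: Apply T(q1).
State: (-1/√2 - (1/√2)i)|011⟩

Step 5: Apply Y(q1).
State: (-1/√2 + (1/√2)i)|001⟩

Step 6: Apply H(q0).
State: (-1/2 + (1/2)i)|001⟩ + (-1/2 + (1/2)i)|101⟩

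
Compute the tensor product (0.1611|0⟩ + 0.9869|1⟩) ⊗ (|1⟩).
0.1611|01⟩ + 0.9869|11⟩

amp(|b₁b₂…⟩) = product of the factor amplitudes for bits b₁, b₂, …; only kets whose every factor amplitude is nonzero survive.
|01⟩: (0.1611)(1) = 0.1611
|11⟩: (0.9869)(1) = 0.9869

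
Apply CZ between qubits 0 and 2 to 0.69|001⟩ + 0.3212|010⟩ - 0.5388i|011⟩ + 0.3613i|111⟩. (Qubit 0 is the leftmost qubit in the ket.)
0.69|001⟩ + 0.3212|010⟩ - 0.5388i|011⟩ - 0.3613i|111⟩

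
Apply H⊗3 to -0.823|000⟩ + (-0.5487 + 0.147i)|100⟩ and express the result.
(-0.485 + 0.05197i)|000⟩ + (-0.485 + 0.05197i)|001⟩ + (-0.485 + 0.05197i)|010⟩ + (-0.485 + 0.05197i)|011⟩ + (-0.09698 - 0.05197i)|100⟩ + (-0.09698 - 0.05197i)|101⟩ + (-0.09698 - 0.05197i)|110⟩ + (-0.09698 - 0.05197i)|111⟩

H⊗3 gives amp(|y⟩) = (1/2√2) Σ_x (−1)^(x·y) amp(|x⟩), where x·y is the number of positions in which both x and y have a 1.
|000⟩: (-0.823 + (-0.5487 + 0.147i))/(2√2) = (-0.485 + 0.05197i)
|001⟩: (-0.823 + (-0.5487 + 0.147i))/(2√2) = (-0.485 + 0.05197i)
|010⟩: (-0.823 + (-0.5487 + 0.147i))/(2√2) = (-0.485 + 0.05197i)
|011⟩: (-0.823 + (-0.5487 + 0.147i))/(2√2) = (-0.485 + 0.05197i)
|100⟩: (-0.823 - (-0.5487 + 0.147i))/(2√2) = (-0.09698 - 0.05197i)
|101⟩: (-0.823 - (-0.5487 + 0.147i))/(2√2) = (-0.09698 - 0.05197i)
|110⟩: (-0.823 - (-0.5487 + 0.147i))/(2√2) = (-0.09698 - 0.05197i)
|111⟩: (-0.823 - (-0.5487 + 0.147i))/(2√2) = (-0.09698 - 0.05197i)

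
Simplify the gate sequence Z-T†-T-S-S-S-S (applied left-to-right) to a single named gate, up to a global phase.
Z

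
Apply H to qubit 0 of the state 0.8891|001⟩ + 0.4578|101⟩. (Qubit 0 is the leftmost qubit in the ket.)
0.9524|001⟩ + 0.305|101⟩

H on qubit 0 mixes each pair of kets that differ only in qubit 0: amplitudes (a, b) of (|…0…⟩, |…1…⟩) become ((a + b)/√2, (a − b)/√2). Kets absent from the input have amplitude 0.
(|001⟩, |101⟩): (a, b) = (0.8891, 0.4578) → (0.9524, 0.305)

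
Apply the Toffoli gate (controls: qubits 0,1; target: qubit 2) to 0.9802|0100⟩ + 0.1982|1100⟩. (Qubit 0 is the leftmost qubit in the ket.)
0.9802|0100⟩ + 0.1982|1110⟩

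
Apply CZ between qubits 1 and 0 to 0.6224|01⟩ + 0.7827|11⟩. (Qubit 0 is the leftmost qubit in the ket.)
0.6224|01⟩ - 0.7827|11⟩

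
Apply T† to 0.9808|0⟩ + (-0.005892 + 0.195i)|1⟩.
0.9808|0⟩ + (0.1337 + 0.1421i)|1⟩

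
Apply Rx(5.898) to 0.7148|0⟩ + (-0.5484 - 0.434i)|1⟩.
(-0.7847 + 0.105i)|0⟩ + (0.5383 + 0.2892i)|1⟩

Rx(5.898) = [[cos(θ/2), −i·sin(θ/2)], [−i·sin(θ/2), cos(θ/2)]]; θ = 5.898, cos(θ/2) ≈ -0.981511, sin(θ/2) ≈ 0.191404.
With a = amp(|0⟩) = 0.7148 and b = amp(|1⟩) = (-0.5484 - 0.434i):
new amp(|0⟩) = (-0.981511)·a + (-0.191404i)·b = (-0.7847 + 0.105i)
new amp(|1⟩) = (-0.191404i)·a + (-0.981511)·b = (0.5383 + 0.2892i)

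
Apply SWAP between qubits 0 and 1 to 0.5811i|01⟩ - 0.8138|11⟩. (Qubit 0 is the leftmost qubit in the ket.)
0.5811i|10⟩ - 0.8138|11⟩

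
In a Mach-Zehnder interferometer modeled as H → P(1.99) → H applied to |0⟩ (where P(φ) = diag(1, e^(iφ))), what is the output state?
(0.2965 + 0.4567i)|0⟩ + (0.7035 - 0.4567i)|1⟩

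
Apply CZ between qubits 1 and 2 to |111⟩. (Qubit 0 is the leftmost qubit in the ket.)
-|111⟩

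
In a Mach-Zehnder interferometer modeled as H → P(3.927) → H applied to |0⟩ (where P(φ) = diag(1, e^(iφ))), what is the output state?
(0.1464 - 0.3536i)|0⟩ + (0.8536 + 0.3536i)|1⟩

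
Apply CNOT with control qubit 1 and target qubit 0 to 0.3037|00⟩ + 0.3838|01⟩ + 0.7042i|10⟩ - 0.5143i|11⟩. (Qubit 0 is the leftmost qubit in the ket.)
0.3037|00⟩ - 0.5143i|01⟩ + 0.7042i|10⟩ + 0.3838|11⟩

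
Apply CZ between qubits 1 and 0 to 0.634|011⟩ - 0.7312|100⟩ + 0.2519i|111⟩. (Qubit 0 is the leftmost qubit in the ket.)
0.634|011⟩ - 0.7312|100⟩ - 0.2519i|111⟩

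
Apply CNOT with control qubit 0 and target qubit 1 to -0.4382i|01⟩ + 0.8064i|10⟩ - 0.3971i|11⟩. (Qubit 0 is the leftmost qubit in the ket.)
-0.4382i|01⟩ - 0.3971i|10⟩ + 0.8064i|11⟩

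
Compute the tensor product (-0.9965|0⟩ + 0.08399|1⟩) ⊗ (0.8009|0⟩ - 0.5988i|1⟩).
-0.7981|00⟩ + 0.5967i|01⟩ + 0.06727|10⟩ - 0.05029i|11⟩

amp(|b₁b₂…⟩) = product of the factor amplitudes for bits b₁, b₂, …; only kets whose every factor amplitude is nonzero survive.
|00⟩: (-0.9965)(0.8009) = -0.7981
|01⟩: (-0.9965)(-0.5988i) = 0.5967i
|10⟩: (0.08399)(0.8009) = 0.06727
|11⟩: (0.08399)(-0.5988i) = -0.05029i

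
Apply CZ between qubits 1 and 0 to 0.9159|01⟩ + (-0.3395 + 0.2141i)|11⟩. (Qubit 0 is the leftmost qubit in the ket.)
0.9159|01⟩ + (0.3395 - 0.2141i)|11⟩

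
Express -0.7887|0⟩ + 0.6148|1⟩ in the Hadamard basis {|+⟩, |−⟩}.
-0.123|+⟩ - 0.9924|−⟩

With |ψ⟩ = α|0⟩ + β|1⟩, the Hadamard-basis coefficients are ⟨+|ψ⟩ = (α + β)/√2 and ⟨−|ψ⟩ = (α − β)/√2.
Here α = -0.7887, β = 0.6148: (α + β)/√2 = -0.123, (α − β)/√2 = -0.9924.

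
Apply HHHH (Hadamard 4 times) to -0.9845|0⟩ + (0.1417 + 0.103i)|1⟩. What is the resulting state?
-0.9845|0⟩ + (0.1417 + 0.103i)|1⟩

H² = I, so an even number of Hadamards cancels: H^4 = I and the state is unchanged.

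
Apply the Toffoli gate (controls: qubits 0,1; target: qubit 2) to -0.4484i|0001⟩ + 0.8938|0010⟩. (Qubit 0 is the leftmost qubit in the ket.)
-0.4484i|0001⟩ + 0.8938|0010⟩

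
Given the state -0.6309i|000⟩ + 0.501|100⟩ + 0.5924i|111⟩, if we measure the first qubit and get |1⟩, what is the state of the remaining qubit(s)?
0.6457|00⟩ + 0.7636i|11⟩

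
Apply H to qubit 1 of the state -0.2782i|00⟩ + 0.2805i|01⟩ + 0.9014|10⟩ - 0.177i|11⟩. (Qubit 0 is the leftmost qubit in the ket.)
0.001626i|00⟩ - 0.3951i|01⟩ + (0.6374 - 0.1252i)|10⟩ + (0.6374 + 0.1252i)|11⟩

H on qubit 1 mixes each pair of kets that differ only in qubit 1: amplitudes (a, b) of (|…0…⟩, |…1…⟩) become ((a + b)/√2, (a − b)/√2). Kets absent from the input have amplitude 0.
(|00⟩, |01⟩): (a, b) = (-0.2782i, 0.2805i) → (0.001626i, -0.3951i)
(|10⟩, |11⟩): (a, b) = (0.9014, -0.177i) → ((0.6374 - 0.1252i), (0.6374 + 0.1252i))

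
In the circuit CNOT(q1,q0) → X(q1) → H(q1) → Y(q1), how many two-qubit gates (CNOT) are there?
1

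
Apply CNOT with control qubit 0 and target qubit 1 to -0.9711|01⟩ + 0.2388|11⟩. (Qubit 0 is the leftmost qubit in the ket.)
-0.9711|01⟩ + 0.2388|10⟩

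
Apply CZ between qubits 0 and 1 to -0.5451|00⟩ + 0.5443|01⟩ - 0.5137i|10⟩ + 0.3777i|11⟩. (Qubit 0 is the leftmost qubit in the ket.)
-0.5451|00⟩ + 0.5443|01⟩ - 0.5137i|10⟩ - 0.3777i|11⟩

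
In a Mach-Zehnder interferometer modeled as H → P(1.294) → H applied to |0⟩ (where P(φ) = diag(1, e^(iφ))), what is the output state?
(0.6366 + 0.481i)|0⟩ + (0.3634 - 0.481i)|1⟩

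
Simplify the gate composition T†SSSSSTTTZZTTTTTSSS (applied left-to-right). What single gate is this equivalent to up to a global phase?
T†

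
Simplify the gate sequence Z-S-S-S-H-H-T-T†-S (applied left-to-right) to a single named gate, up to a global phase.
Z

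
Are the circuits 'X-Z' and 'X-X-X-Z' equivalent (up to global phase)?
Yes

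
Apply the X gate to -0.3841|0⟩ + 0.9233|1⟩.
0.9233|0⟩ - 0.3841|1⟩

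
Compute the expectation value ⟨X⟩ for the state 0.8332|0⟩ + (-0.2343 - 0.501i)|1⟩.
-0.3904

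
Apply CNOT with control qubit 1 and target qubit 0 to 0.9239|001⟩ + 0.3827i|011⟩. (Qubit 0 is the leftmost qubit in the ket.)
0.9239|001⟩ + 0.3827i|111⟩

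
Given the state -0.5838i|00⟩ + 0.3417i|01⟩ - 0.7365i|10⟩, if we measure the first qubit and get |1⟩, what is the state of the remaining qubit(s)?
-i|0⟩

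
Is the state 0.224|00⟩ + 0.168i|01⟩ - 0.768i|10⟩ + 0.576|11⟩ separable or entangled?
Separable

Writing the state as a|00⟩ + b|01⟩ + c|10⟩ + d|11⟩, it is a product state iff ad − bc = 0.
Here (a, b, c, d) = (0.224, 0.168i, -0.768i, 0.576): ad − bc = (0.224)(0.576) − (0.168i)(-0.768i) = 0, so the state is separable.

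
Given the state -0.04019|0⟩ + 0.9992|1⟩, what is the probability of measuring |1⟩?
0.9984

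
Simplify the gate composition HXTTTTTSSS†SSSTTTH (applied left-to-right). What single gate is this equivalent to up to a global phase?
Z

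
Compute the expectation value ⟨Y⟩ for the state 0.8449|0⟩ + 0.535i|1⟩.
0.904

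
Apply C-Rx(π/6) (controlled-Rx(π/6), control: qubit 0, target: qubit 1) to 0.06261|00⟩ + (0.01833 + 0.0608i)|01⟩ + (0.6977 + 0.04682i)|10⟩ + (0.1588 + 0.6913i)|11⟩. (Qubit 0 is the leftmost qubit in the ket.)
0.06261|00⟩ + (0.01833 + 0.0608i)|01⟩ + (0.8528 + 0.004124i)|10⟩ + (0.1655 + 0.4872i)|11⟩

C-Rx(π/6) leaves the control-|0⟩ kets |00⟩, |01⟩ unchanged and applies Rx(π/6) to qubit 1 on the control-|1⟩ pair (|10⟩, |11⟩).
Rx(π/6) = [[cos(θ/2), −i·sin(θ/2)], [−i·sin(θ/2), cos(θ/2)]]; θ = π/6, cos(θ/2) ≈ 0.965926, sin(θ/2) ≈ 0.258819.
With a = amp(|10⟩) = (0.6977 + 0.04682i) and b = amp(|11⟩) = (0.1588 + 0.6913i):
new amp(|10⟩) = (0.965926)·a + (-0.258819i)·b = (0.8528 + 0.004124i)
new amp(|11⟩) = (-0.258819i)·a + (0.965926)·b = (0.1655 + 0.4872i)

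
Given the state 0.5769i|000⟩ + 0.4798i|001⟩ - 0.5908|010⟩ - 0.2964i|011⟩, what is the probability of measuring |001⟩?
0.2302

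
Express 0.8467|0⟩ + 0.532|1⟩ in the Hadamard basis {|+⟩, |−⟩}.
0.9749|+⟩ + 0.2225|−⟩

With |ψ⟩ = α|0⟩ + β|1⟩, the Hadamard-basis coefficients are ⟨+|ψ⟩ = (α + β)/√2 and ⟨−|ψ⟩ = (α − β)/√2.
Here α = 0.8467, β = 0.532: (α + β)/√2 = 0.9749, (α − β)/√2 = 0.2225.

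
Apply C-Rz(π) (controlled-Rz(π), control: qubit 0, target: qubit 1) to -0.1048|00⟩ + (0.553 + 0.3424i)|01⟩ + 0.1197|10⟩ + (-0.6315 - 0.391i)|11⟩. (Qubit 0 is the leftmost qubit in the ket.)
-0.1048|00⟩ + (0.553 + 0.3424i)|01⟩ - 0.1197i|10⟩ + (0.391 - 0.6315i)|11⟩

C-Rz(π) leaves the control-|0⟩ kets |00⟩, |01⟩ unchanged and applies Rz(π) to qubit 1 on the control-|1⟩ pair (|10⟩, |11⟩).
Rz(π) = [[e^(−iθ/2), 0], [0, e^(iθ/2)]] with e^(±iθ/2) = cos(θ/2) ± i·sin(θ/2); θ = π, cos(θ/2) ≈ 0, sin(θ/2) ≈ 1.
With a = amp(|10⟩) = 0.1197 and b = amp(|11⟩) = (-0.6315 - 0.391i):
new amp(|10⟩) = (-i)·a = -0.1197i
new amp(|11⟩) = (i)·b = (0.391 - 0.6315i)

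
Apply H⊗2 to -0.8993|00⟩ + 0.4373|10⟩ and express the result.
-0.231|00⟩ - 0.231|01⟩ - 0.6683|10⟩ - 0.6683|11⟩

H⊗2 gives amp(|y⟩) = (1/2) Σ_x (−1)^(x·y) amp(|x⟩), where x·y is the number of positions in which both x and y have a 1.
|00⟩: (-0.8993 + 0.4373)/2 = -0.231
|01⟩: (-0.8993 + 0.4373)/2 = -0.231
|10⟩: (-0.8993 - 0.4373)/2 = -0.6683
|11⟩: (-0.8993 - 0.4373)/2 = -0.6683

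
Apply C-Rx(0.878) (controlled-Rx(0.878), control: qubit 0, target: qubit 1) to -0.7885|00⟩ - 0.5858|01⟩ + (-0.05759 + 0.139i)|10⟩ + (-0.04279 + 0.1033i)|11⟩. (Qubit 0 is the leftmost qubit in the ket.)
-0.7885|00⟩ - 0.5858|01⟩ + (-0.008223 + 0.144i)|10⟩ + (0.02035 + 0.118i)|11⟩

C-Rx(0.878) leaves the control-|0⟩ kets |00⟩, |01⟩ unchanged and applies Rx(0.878) to qubit 1 on the control-|1⟩ pair (|10⟩, |11⟩).
Rx(0.878) = [[cos(θ/2), −i·sin(θ/2)], [−i·sin(θ/2), cos(θ/2)]]; θ = 0.878, cos(θ/2) ≈ 0.905177, sin(θ/2) ≈ 0.425035.
With a = amp(|10⟩) = (-0.05759 + 0.139i) and b = amp(|11⟩) = (-0.04279 + 0.1033i):
new amp(|10⟩) = (0.905177)·a + (-0.425035i)·b = (-0.008223 + 0.144i)
new amp(|11⟩) = (-0.425035i)·a + (0.905177)·b = (0.02035 + 0.118i)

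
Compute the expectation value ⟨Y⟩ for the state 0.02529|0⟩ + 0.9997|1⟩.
0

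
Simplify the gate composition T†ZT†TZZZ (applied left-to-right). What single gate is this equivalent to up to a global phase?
T†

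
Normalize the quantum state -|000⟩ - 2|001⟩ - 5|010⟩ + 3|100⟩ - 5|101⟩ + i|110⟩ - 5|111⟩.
-0.1054|000⟩ - 0.2108|001⟩ - 0.527|010⟩ + 0.3162|100⟩ - 0.527|101⟩ + 0.1054i|110⟩ - 0.527|111⟩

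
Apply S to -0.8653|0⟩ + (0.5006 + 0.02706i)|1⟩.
-0.8653|0⟩ + (-0.02706 + 0.5006i)|1⟩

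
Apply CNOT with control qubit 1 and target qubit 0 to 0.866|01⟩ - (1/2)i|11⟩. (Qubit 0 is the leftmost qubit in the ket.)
-(1/2)i|01⟩ + 0.866|11⟩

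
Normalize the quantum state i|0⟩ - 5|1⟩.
0.1961i|0⟩ - 0.9806|1⟩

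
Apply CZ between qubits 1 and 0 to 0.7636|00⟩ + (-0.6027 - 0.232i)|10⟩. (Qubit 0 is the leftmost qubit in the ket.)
0.7636|00⟩ + (-0.6027 - 0.232i)|10⟩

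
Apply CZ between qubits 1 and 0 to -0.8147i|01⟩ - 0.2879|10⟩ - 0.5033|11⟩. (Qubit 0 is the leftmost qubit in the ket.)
-0.8147i|01⟩ - 0.2879|10⟩ + 0.5033|11⟩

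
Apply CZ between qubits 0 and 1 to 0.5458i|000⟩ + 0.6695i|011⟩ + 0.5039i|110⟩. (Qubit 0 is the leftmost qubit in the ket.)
0.5458i|000⟩ + 0.6695i|011⟩ - 0.5039i|110⟩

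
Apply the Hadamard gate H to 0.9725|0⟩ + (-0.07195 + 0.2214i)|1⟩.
(0.6368 + 0.1566i)|0⟩ + (0.7385 - 0.1566i)|1⟩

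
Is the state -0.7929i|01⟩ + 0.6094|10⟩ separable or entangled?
Entangled

Writing the state as a|00⟩ + b|01⟩ + c|10⟩ + d|11⟩, it is a product state iff ad − bc = 0.
Here (a, b, c, d) = (0, -0.7929i, 0.6094, 0): ad − bc = (0)(0) − (-0.7929i)(0.6094) = 0.4832i ≠ 0, so the state is entangled.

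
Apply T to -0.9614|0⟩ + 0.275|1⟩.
-0.9614|0⟩ + (0.1945 + 0.1945i)|1⟩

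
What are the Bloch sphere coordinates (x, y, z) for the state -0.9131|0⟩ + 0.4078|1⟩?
(-0.7447, 0, 0.6675)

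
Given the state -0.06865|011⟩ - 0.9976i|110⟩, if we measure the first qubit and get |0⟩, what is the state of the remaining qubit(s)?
-|11⟩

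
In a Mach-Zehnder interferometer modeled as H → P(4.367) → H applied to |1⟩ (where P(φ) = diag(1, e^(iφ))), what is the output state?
(0.6693 + 0.4705i)|0⟩ + (0.3307 - 0.4705i)|1⟩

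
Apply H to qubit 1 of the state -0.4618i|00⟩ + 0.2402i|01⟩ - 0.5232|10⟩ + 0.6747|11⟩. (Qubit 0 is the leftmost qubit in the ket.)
-0.1567i|00⟩ - 0.4964i|01⟩ + 0.1071|10⟩ - 0.847|11⟩

H on qubit 1 mixes each pair of kets that differ only in qubit 1: amplitudes (a, b) of (|…0…⟩, |…1…⟩) become ((a + b)/√2, (a − b)/√2). Kets absent from the input have amplitude 0.
(|00⟩, |01⟩): (a, b) = (-0.4618i, 0.2402i) → (-0.1567i, -0.4964i)
(|10⟩, |11⟩): (a, b) = (-0.5232, 0.6747) → (0.1071, -0.847)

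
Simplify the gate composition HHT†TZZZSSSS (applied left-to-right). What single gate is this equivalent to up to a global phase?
Z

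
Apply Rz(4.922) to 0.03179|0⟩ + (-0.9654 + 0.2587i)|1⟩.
(-0.02471 - 0.02i)|0⟩ + (0.5875 - 0.8085i)|1⟩

Rz(4.922) = [[e^(−iθ/2), 0], [0, e^(iθ/2)]] with e^(±iθ/2) = cos(θ/2) ± i·sin(θ/2); θ = 4.922, cos(θ/2) ≈ -0.7772, sin(θ/2) ≈ 0.629254.
With a = amp(|0⟩) = 0.03179 and b = amp(|1⟩) = (-0.9654 + 0.2587i):
new amp(|0⟩) = (-0.7772 - 0.629254i)·a = (-0.02471 - 0.02i)
new amp(|1⟩) = (-0.7772 + 0.629254i)·b = (0.5875 - 0.8085i)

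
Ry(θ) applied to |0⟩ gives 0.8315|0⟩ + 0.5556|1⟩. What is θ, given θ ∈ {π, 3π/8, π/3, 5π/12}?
3π/8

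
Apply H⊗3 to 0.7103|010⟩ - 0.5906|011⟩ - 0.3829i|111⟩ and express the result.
(0.04232 - 0.1354i)|000⟩ + (0.4599 + 0.1354i)|001⟩ + (-0.04232 + 0.1354i)|010⟩ + (-0.4599 - 0.1354i)|011⟩ + (0.04232 + 0.1354i)|100⟩ + (0.4599 - 0.1354i)|101⟩ + (-0.04232 - 0.1354i)|110⟩ + (-0.4599 + 0.1354i)|111⟩

H⊗3 gives amp(|y⟩) = (1/2√2) Σ_x (−1)^(x·y) amp(|x⟩), where x·y is the number of positions in which both x and y have a 1.
|000⟩: (0.7103 - 0.5906 - 0.3829i)/(2√2) = (0.04232 - 0.1354i)
|001⟩: (0.7103 + 0.5906 + 0.3829i)/(2√2) = (0.4599 + 0.1354i)
|010⟩: (-0.7103 + 0.5906 + 0.3829i)/(2√2) = (-0.04232 + 0.1354i)
|011⟩: (-0.7103 - 0.5906 - 0.3829i)/(2√2) = (-0.4599 - 0.1354i)
|100⟩: (0.7103 - 0.5906 + 0.3829i)/(2√2) = (0.04232 + 0.1354i)
|101⟩: (0.7103 + 0.5906 - 0.3829i)/(2√2) = (0.4599 - 0.1354i)
|110⟩: (-0.7103 + 0.5906 - 0.3829i)/(2√2) = (-0.04232 - 0.1354i)
|111⟩: (-0.7103 - 0.5906 + 0.3829i)/(2√2) = (-0.4599 + 0.1354i)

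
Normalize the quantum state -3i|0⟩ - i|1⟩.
-0.9487i|0⟩ - 0.3162i|1⟩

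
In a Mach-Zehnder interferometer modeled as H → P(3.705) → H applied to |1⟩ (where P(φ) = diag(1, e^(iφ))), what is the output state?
(0.9227 + 0.267i)|0⟩ + (0.07728 - 0.267i)|1⟩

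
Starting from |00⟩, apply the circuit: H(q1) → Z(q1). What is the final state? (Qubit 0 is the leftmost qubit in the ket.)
1/√2|00⟩ - 1/√2|01⟩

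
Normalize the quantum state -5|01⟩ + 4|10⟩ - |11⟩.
-0.7715|01⟩ + 0.6172|10⟩ - 0.1543|11⟩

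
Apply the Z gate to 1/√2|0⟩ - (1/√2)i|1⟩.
1/√2|0⟩ + (1/√2)i|1⟩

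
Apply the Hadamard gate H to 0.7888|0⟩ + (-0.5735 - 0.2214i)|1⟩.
(0.1522 - 0.1566i)|0⟩ + (0.9633 + 0.1566i)|1⟩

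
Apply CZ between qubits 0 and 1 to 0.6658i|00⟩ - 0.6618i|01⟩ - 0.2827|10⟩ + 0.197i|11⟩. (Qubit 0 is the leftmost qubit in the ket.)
0.6658i|00⟩ - 0.6618i|01⟩ - 0.2827|10⟩ - 0.197i|11⟩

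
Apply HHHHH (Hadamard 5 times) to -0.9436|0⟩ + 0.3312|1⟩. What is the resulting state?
-0.433|0⟩ - 0.9014|1⟩

H² = I, so H^5 = H: a single Hadamard. With (a, b) = (-0.9436, 0.3312), H gives ((a + b)/√2, (a − b)/√2) = (-0.433, -0.9014).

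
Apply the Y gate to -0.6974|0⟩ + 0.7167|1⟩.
-0.7167i|0⟩ - 0.6974i|1⟩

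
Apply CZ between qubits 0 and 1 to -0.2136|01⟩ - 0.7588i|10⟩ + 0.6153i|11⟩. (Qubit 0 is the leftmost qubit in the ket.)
-0.2136|01⟩ - 0.7588i|10⟩ - 0.6153i|11⟩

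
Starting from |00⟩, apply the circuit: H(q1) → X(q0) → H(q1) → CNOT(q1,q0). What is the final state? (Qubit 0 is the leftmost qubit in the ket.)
|10⟩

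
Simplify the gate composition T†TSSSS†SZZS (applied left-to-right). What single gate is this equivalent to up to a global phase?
I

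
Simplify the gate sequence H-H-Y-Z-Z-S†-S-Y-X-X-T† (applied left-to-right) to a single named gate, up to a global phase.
T†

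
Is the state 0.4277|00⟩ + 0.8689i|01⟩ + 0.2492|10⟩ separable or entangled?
Entangled

Writing the state as a|00⟩ + b|01⟩ + c|10⟩ + d|11⟩, it is a product state iff ad − bc = 0.
Here (a, b, c, d) = (0.4277, 0.8689i, 0.2492, 0): ad − bc = (0.4277)(0) − (0.8689i)(0.2492) = -0.2165i ≠ 0, so the state is entangled.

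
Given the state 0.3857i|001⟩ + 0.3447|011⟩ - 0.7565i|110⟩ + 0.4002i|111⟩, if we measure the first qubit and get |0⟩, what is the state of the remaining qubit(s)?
0.7456i|01⟩ + 0.6664|11⟩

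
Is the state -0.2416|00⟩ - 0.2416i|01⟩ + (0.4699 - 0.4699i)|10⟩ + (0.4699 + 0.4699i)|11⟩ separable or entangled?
Separable

Writing the state as a|00⟩ + b|01⟩ + c|10⟩ + d|11⟩, it is a product state iff ad − bc = 0.
Here (a, b, c, d) = (-0.2416, -0.2416i, (0.4699 - 0.4699i), (0.4699 + 0.4699i)): ad − bc = (-0.2416)(0.4699 + 0.4699i) − (-0.2416i)(0.4699 - 0.4699i) = 0, so the state is separable.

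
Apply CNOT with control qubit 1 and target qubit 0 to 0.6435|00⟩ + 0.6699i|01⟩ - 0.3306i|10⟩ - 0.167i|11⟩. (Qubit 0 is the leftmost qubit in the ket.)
0.6435|00⟩ - 0.167i|01⟩ - 0.3306i|10⟩ + 0.6699i|11⟩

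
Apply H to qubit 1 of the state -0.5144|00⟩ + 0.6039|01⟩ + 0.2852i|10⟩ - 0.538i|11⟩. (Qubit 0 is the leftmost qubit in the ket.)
0.06329|00⟩ - 0.7908|01⟩ - 0.1788i|10⟩ + 0.5821i|11⟩

H on qubit 1 mixes each pair of kets that differ only in qubit 1: amplitudes (a, b) of (|…0…⟩, |…1…⟩) become ((a + b)/√2, (a − b)/√2). Kets absent from the input have amplitude 0.
(|00⟩, |01⟩): (a, b) = (-0.5144, 0.6039) → (0.06329, -0.7908)
(|10⟩, |11⟩): (a, b) = (0.2852i, -0.538i) → (-0.1788i, 0.5821i)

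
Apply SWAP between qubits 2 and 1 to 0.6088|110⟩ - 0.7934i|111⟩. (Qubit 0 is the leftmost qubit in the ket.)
0.6088|101⟩ - 0.7934i|111⟩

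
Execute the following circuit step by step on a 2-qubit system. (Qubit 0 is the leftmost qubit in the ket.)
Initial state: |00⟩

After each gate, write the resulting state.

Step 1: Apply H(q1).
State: 1/√2|00⟩ + 1/√2|01⟩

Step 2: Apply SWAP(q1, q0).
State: 1/√2|00⟩ + 1/√2|10⟩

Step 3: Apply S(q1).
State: 1/√2|00⟩ + 1/√2|10⟩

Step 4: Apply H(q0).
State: |00⟩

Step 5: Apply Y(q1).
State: i|01⟩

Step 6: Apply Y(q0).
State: -|11⟩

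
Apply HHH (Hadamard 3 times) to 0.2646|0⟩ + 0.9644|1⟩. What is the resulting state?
0.869|0⟩ - 0.4948|1⟩

H² = I, so H^3 = H: a single Hadamard. With (a, b) = (0.2646, 0.9644), H gives ((a + b)/√2, (a − b)/√2) = (0.869, -0.4948).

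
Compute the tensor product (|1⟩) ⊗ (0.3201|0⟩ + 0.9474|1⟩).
0.3201|10⟩ + 0.9474|11⟩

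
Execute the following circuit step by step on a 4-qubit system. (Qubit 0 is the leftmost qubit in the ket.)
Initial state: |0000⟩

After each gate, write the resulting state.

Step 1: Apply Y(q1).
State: i|0100⟩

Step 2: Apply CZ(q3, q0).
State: i|0100⟩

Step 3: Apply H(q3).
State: (1/√2)i|0100⟩ + (1/√2)i|0101⟩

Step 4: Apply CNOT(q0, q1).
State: (1/√2)i|0100⟩ + (1/√2)i|0101⟩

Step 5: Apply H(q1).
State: (1/2)i|0000⟩ + (1/2)i|0001⟩ - (1/2)i|0100⟩ - (1/2)i|0101⟩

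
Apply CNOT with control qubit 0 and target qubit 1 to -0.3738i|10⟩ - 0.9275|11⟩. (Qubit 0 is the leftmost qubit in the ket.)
-0.9275|10⟩ - 0.3738i|11⟩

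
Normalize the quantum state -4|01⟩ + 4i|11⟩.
-1/√2|01⟩ + (1/√2)i|11⟩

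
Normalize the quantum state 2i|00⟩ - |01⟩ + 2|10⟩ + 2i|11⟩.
0.5547i|00⟩ - 0.2774|01⟩ + 0.5547|10⟩ + 0.5547i|11⟩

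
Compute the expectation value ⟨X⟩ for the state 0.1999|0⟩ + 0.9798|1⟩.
0.3917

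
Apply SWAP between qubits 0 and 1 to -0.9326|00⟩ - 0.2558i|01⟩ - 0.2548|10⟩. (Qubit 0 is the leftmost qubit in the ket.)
-0.9326|00⟩ - 0.2548|01⟩ - 0.2558i|10⟩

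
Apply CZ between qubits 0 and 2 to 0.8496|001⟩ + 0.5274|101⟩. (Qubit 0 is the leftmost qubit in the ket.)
0.8496|001⟩ - 0.5274|101⟩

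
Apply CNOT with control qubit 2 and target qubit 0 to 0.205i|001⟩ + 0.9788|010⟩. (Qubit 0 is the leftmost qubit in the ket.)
0.9788|010⟩ + 0.205i|101⟩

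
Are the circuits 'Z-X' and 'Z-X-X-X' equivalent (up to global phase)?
Yes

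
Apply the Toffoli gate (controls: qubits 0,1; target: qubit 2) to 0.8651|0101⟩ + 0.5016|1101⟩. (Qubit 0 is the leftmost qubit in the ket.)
0.8651|0101⟩ + 0.5016|1111⟩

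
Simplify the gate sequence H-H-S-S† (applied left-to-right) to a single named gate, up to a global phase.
I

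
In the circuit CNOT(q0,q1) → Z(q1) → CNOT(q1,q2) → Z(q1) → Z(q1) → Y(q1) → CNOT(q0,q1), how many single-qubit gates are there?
4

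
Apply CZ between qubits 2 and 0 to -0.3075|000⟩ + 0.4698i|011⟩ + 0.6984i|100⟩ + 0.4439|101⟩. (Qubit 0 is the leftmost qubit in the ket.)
-0.3075|000⟩ + 0.4698i|011⟩ + 0.6984i|100⟩ - 0.4439|101⟩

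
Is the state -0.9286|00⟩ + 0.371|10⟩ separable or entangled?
Separable

Writing the state as a|00⟩ + b|01⟩ + c|10⟩ + d|11⟩, it is a product state iff ad − bc = 0.
Here (a, b, c, d) = (-0.9286, 0, 0.371, 0): ad − bc = (-0.9286)(0) − (0)(0.371) = 0, so the state is separable.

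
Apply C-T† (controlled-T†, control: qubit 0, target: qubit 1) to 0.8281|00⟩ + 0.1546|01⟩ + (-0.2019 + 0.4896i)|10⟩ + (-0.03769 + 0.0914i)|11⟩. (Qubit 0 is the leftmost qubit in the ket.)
0.8281|00⟩ + 0.1546|01⟩ + (-0.2019 + 0.4896i)|10⟩ + (0.03798 + 0.09128i)|11⟩

C-T† leaves the control-|0⟩ kets |00⟩, |01⟩ unchanged and applies T† to qubit 1 on the control-|1⟩ pair (|10⟩, |11⟩).
T† = [[1, 0], [0, (1/√2 - (1/√2)i)]].
With a = amp(|10⟩) = (-0.2019 + 0.4896i) and b = amp(|11⟩) = (-0.03769 + 0.0914i):
new amp(|10⟩) = (1)·a = (-0.2019 + 0.4896i)
new amp(|11⟩) = (1/√2 - (1/√2)i)·b = (0.03798 + 0.09128i)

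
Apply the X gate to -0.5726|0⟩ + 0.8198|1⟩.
0.8198|0⟩ - 0.5726|1⟩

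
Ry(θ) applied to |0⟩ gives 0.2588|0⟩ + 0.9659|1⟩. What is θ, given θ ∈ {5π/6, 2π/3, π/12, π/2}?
5π/6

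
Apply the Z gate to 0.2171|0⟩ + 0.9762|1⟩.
0.2171|0⟩ - 0.9762|1⟩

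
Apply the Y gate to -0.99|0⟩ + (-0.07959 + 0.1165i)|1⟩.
(0.1165 + 0.07959i)|0⟩ - 0.99i|1⟩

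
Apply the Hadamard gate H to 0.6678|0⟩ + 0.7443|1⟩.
0.9985|0⟩ - 0.05409|1⟩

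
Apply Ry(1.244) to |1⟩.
-0.5827|0⟩ + 0.8127|1⟩

Ry(1.244) = [[cos(θ/2), −sin(θ/2)], [sin(θ/2), cos(θ/2)]]; θ = 1.244, cos(θ/2) ≈ 0.812715, sin(θ/2) ≈ 0.582662.
With a = amp(|0⟩) = 0 and b = amp(|1⟩) = 1:
new amp(|0⟩) = (0.812715)·a + (-0.582662)·b = -0.5827
new amp(|1⟩) = (0.582662)·a + (0.812715)·b = 0.8127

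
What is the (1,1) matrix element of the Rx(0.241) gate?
0.9927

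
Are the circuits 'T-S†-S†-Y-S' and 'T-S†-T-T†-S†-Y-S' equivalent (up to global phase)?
Yes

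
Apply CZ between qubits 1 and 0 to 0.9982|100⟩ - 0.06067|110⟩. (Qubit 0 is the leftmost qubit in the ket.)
0.9982|100⟩ + 0.06067|110⟩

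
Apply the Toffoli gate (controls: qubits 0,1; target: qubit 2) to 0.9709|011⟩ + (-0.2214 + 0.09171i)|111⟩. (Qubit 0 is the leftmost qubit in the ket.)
0.9709|011⟩ + (-0.2214 + 0.09171i)|110⟩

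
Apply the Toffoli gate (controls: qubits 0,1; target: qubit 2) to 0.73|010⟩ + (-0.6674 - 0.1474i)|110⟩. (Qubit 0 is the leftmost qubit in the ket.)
0.73|010⟩ + (-0.6674 - 0.1474i)|111⟩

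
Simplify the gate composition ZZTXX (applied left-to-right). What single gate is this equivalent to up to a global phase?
T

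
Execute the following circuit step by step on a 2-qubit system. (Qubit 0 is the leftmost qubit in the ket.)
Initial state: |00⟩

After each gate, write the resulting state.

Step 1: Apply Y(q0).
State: i|10⟩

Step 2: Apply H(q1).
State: (1/√2)i|10⟩ + (1/√2)i|11⟩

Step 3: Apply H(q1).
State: i|10⟩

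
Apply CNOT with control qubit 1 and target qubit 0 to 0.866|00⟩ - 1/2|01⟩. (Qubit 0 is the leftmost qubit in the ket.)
0.866|00⟩ - 1/2|11⟩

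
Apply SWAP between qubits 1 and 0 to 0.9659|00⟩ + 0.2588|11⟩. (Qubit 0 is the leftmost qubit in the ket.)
0.9659|00⟩ + 0.2588|11⟩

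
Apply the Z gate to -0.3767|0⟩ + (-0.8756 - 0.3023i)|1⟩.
-0.3767|0⟩ + (0.8756 + 0.3023i)|1⟩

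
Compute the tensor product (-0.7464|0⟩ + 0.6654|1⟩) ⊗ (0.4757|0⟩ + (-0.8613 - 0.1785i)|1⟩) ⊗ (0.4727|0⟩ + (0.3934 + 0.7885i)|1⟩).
-0.1678|000⟩ + (-0.1397 - 0.28i)|001⟩ + (0.3039 + 0.06298i)|010⟩ + (0.1479 + 0.5593i)|011⟩ + 0.1496|100⟩ + (0.1245 + 0.2496i)|101⟩ + (-0.2709 - 0.05614i)|110⟩ + (-0.1318 - 0.4986i)|111⟩

amp(|b₁b₂…⟩) = product of the factor amplitudes for bits b₁, b₂, …; only kets whose every factor amplitude is nonzero survive.
|000⟩: (-0.7464)(0.4757)(0.4727) = -0.1678
|001⟩: (-0.7464)(0.4757)(0.3934 + 0.7885i) = (-0.1397 - 0.28i)
|010⟩: (-0.7464)(-0.8613 - 0.1785i)(0.4727) = (0.3039 + 0.06298i)
|011⟩: (-0.7464)(-0.8613 - 0.1785i)(0.3934 + 0.7885i) = (0.1479 + 0.5593i)
|100⟩: (0.6654)(0.4757)(0.4727) = 0.1496
|101⟩: (0.6654)(0.4757)(0.3934 + 0.7885i) = (0.1245 + 0.2496i)
|110⟩: (0.6654)(-0.8613 - 0.1785i)(0.4727) = (-0.2709 - 0.05614i)
|111⟩: (0.6654)(-0.8613 - 0.1785i)(0.3934 + 0.7885i) = (-0.1318 - 0.4986i)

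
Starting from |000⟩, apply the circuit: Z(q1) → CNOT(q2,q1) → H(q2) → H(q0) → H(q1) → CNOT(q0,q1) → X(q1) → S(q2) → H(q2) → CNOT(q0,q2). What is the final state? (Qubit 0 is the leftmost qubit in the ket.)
(0.25 + 0.25i)|000⟩ + (0.25 - 0.25i)|001⟩ + (0.25 + 0.25i)|010⟩ + (0.25 - 0.25i)|011⟩ + (0.25 - 0.25i)|100⟩ + (0.25 + 0.25i)|101⟩ + (0.25 - 0.25i)|110⟩ + (0.25 + 0.25i)|111⟩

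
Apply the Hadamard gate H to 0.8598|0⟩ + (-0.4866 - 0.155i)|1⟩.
(0.2639 - 0.1096i)|0⟩ + (0.952 + 0.1096i)|1⟩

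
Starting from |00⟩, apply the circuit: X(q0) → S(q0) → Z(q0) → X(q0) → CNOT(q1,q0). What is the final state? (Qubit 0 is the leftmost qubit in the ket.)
-i|00⟩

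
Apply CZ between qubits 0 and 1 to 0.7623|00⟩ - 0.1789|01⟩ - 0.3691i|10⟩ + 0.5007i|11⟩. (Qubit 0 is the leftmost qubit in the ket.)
0.7623|00⟩ - 0.1789|01⟩ - 0.3691i|10⟩ - 0.5007i|11⟩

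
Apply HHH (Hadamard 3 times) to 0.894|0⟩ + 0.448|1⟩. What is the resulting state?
0.9489|0⟩ + 0.3154|1⟩

H² = I, so H^3 = H: a single Hadamard. With (a, b) = (0.894, 0.448), H gives ((a + b)/√2, (a − b)/√2) = (0.9489, 0.3154).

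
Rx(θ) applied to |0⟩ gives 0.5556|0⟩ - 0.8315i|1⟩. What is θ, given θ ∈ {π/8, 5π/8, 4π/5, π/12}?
5π/8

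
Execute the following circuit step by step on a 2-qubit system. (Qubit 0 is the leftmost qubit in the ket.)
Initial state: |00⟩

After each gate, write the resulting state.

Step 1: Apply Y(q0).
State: i|10⟩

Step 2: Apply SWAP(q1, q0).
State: i|01⟩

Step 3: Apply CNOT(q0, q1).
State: i|01⟩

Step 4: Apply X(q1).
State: i|00⟩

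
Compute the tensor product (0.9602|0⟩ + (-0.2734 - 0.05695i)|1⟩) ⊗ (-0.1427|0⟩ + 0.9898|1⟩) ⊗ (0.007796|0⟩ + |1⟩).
-0.001068|000⟩ - 0.137|001⟩ + 0.007409|010⟩ + 0.9504|011⟩ + (0.0003042 + 0.00006336i)|100⟩ + (0.03901 + 0.008127i)|101⟩ + (-0.00211 - 0.0004395i)|110⟩ + (-0.2706 - 0.05637i)|111⟩

amp(|b₁b₂…⟩) = product of the factor amplitudes for bits b₁, b₂, …; only kets whose every factor amplitude is nonzero survive.
|000⟩: (0.9602)(-0.1427)(0.007796) = -0.001068
|001⟩: (0.9602)(-0.1427)(1) = -0.137
|010⟩: (0.9602)(0.9898)(0.007796) = 0.007409
|011⟩: (0.9602)(0.9898)(1) = 0.9504
|100⟩: (-0.2734 - 0.05695i)(-0.1427)(0.007796) = (0.0003042 + 0.00006336i)
|101⟩: (-0.2734 - 0.05695i)(-0.1427)(1) = (0.03901 + 0.008127i)
|110⟩: (-0.2734 - 0.05695i)(0.9898)(0.007796) = (-0.00211 - 0.0004395i)
|111⟩: (-0.2734 - 0.05695i)(0.9898)(1) = (-0.2706 - 0.05637i)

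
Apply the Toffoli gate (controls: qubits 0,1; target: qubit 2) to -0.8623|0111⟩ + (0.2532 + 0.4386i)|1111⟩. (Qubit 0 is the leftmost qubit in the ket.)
-0.8623|0111⟩ + (0.2532 + 0.4386i)|1101⟩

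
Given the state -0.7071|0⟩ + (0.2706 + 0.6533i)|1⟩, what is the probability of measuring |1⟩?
0.5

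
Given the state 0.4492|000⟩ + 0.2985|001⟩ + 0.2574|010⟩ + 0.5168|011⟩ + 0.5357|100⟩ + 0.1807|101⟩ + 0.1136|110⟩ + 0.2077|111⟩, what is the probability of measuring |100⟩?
0.287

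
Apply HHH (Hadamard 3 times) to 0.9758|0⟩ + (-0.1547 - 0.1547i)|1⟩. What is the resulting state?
(0.5806 - 0.1094i)|0⟩ + (0.7994 + 0.1094i)|1⟩

H² = I, so H^3 = H: a single Hadamard. With (a, b) = (0.9758, (-0.1547 - 0.1547i)), H gives ((a + b)/√2, (a − b)/√2) = ((0.5806 - 0.1094i), (0.7994 + 0.1094i)).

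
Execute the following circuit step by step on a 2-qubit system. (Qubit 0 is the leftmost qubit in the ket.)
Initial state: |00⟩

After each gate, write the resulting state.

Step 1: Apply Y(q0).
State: i|10⟩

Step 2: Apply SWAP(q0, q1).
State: i|01⟩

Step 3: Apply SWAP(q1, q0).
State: i|10⟩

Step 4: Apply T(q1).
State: i|10⟩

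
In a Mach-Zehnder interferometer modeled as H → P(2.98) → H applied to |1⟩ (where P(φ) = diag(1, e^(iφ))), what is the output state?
(0.9935 - 0.08045i)|0⟩ + (0.006514 + 0.08045i)|1⟩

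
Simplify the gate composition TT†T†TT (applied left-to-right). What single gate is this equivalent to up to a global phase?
T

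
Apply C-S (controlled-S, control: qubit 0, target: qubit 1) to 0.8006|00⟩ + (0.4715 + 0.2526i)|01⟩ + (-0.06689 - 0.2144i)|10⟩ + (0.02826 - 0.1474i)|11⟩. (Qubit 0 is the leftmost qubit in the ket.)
0.8006|00⟩ + (0.4715 + 0.2526i)|01⟩ + (-0.06689 - 0.2144i)|10⟩ + (0.1474 + 0.02826i)|11⟩

C-S leaves the control-|0⟩ kets |00⟩, |01⟩ unchanged and applies S to qubit 1 on the control-|1⟩ pair (|10⟩, |11⟩).
S = [[1, 0], [0, i]].
With a = amp(|10⟩) = (-0.06689 - 0.2144i) and b = amp(|11⟩) = (0.02826 - 0.1474i):
new amp(|10⟩) = (1)·a = (-0.06689 - 0.2144i)
new amp(|11⟩) = (i)·b = (0.1474 + 0.02826i)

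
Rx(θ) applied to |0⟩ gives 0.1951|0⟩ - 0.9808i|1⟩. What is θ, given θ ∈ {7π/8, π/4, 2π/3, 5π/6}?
7π/8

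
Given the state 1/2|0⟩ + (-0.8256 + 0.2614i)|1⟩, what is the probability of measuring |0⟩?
1/4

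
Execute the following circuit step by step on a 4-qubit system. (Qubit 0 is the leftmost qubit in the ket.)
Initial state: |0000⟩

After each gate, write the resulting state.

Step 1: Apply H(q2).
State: 1/√2|0000⟩ + 1/√2|0010⟩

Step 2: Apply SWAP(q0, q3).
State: 1/√2|0000⟩ + 1/√2|0010⟩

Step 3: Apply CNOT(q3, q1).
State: 1/√2|0000⟩ + 1/√2|0010⟩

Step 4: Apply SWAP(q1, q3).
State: 1/√2|0000⟩ + 1/√2|0010⟩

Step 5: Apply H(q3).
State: 1/2|0000⟩ + 1/2|0001⟩ + 1/2|0010⟩ + 1/2|0011⟩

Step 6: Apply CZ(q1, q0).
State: 1/2|0000⟩ + 1/2|0001⟩ + 1/2|0010⟩ + 1/2|0011⟩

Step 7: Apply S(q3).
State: 1/2|0000⟩ + (1/2)i|0001⟩ + 1/2|0010⟩ + (1/2)i|0011⟩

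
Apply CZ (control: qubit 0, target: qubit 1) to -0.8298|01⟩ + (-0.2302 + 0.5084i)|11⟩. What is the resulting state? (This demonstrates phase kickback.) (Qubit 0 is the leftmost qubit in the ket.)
-0.8298|01⟩ + (0.2302 - 0.5084i)|11⟩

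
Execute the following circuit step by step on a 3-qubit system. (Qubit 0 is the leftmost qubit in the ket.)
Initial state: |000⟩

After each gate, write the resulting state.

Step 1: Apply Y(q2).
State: i|001⟩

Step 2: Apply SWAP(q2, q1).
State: i|010⟩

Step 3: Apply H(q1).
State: (1/√2)i|000⟩ - (1/√2)i|010⟩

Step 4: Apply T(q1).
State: (1/√2)i|000⟩ + (1/2 - (1/2)i)|010⟩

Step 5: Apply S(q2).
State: (1/√2)i|000⟩ + (1/2 - (1/2)i)|010⟩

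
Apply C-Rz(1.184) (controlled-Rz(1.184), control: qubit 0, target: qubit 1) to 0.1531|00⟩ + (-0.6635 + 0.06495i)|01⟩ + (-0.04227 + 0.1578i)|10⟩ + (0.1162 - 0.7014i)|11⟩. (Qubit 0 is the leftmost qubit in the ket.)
0.1531|00⟩ + (-0.6635 + 0.06495i)|01⟩ + (0.05298 + 0.1545i)|10⟩ + (0.4878 - 0.5172i)|11⟩

C-Rz(1.184) leaves the control-|0⟩ kets |00⟩, |01⟩ unchanged and applies Rz(1.184) to qubit 1 on the control-|1⟩ pair (|10⟩, |11⟩).
Rz(1.184) = [[e^(−iθ/2), 0], [0, e^(iθ/2)]] with e^(±iθ/2) = cos(θ/2) ± i·sin(θ/2); θ = 1.184, cos(θ/2) ≈ 0.829826, sin(θ/2) ≈ 0.558022.
With a = amp(|10⟩) = (-0.04227 + 0.1578i) and b = amp(|11⟩) = (0.1162 - 0.7014i):
new amp(|10⟩) = (0.829826 - 0.558022i)·a = (0.05298 + 0.1545i)
new amp(|11⟩) = (0.829826 + 0.558022i)·b = (0.4878 - 0.5172i)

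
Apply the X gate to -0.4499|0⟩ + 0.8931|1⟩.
0.8931|0⟩ - 0.4499|1⟩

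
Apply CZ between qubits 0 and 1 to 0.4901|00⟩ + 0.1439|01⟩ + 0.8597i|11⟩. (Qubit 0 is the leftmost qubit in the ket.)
0.4901|00⟩ + 0.1439|01⟩ - 0.8597i|11⟩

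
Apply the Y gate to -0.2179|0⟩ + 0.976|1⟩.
-0.976i|0⟩ - 0.2179i|1⟩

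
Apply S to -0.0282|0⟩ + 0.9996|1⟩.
-0.0282|0⟩ + 0.9996i|1⟩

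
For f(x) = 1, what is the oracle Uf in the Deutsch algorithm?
I ⊗ X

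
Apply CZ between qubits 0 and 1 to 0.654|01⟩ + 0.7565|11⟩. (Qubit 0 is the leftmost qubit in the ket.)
0.654|01⟩ - 0.7565|11⟩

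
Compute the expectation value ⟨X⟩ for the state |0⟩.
0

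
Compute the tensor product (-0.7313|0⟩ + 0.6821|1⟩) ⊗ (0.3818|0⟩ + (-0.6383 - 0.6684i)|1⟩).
-0.2792|00⟩ + (0.4668 + 0.4888i)|01⟩ + 0.2604|10⟩ + (-0.4354 - 0.4559i)|11⟩

amp(|b₁b₂…⟩) = product of the factor amplitudes for bits b₁, b₂, …; only kets whose every factor amplitude is nonzero survive.
|00⟩: (-0.7313)(0.3818) = -0.2792
|01⟩: (-0.7313)(-0.6383 - 0.6684i) = (0.4668 + 0.4888i)
|10⟩: (0.6821)(0.3818) = 0.2604
|11⟩: (0.6821)(-0.6383 - 0.6684i) = (-0.4354 - 0.4559i)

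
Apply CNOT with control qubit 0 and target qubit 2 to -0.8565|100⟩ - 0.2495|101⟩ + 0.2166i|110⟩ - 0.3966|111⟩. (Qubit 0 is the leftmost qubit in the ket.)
-0.2495|100⟩ - 0.8565|101⟩ - 0.3966|110⟩ + 0.2166i|111⟩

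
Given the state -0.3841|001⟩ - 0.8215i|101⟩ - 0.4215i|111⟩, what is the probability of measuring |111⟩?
0.1777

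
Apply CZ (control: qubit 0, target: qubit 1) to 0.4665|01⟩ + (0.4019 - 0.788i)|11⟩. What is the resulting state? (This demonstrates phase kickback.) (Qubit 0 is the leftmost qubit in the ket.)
0.4665|01⟩ + (-0.4019 + 0.788i)|11⟩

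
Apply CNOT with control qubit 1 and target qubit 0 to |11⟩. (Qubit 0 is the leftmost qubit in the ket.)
|01⟩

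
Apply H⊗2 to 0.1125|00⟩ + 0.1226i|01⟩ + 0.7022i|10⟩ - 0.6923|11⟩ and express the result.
(-0.2899 + 0.4124i)|00⟩ + (0.4024 + 0.2898i)|01⟩ + (0.4024 - 0.2898i)|10⟩ + (-0.2899 - 0.4124i)|11⟩

H⊗2 gives amp(|y⟩) = (1/2) Σ_x (−1)^(x·y) amp(|x⟩), where x·y is the number of positions in which both x and y have a 1.
|00⟩: (0.1125 + 0.1226i + 0.7022i - 0.6923)/2 = (-0.2899 + 0.4124i)
|01⟩: (0.1125 - 0.1226i + 0.7022i + 0.6923)/2 = (0.4024 + 0.2898i)
|10⟩: (0.1125 + 0.1226i - 0.7022i + 0.6923)/2 = (0.4024 - 0.2898i)
|11⟩: (0.1125 - 0.1226i - 0.7022i - 0.6923)/2 = (-0.2899 - 0.4124i)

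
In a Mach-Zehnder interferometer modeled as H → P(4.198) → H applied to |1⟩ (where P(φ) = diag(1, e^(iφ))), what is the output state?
(0.746 + 0.4353i)|0⟩ + (0.254 - 0.4353i)|1⟩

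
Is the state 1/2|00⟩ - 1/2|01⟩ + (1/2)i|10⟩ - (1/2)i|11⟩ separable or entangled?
Separable

Writing the state as a|00⟩ + b|01⟩ + c|10⟩ + d|11⟩, it is a product state iff ad − bc = 0.
Here (a, b, c, d) = (1/2, -1/2, (1/2)i, -(1/2)i): ad − bc = (1/2)(-(1/2)i) − (-1/2)((1/2)i) = 0, so the state is separable.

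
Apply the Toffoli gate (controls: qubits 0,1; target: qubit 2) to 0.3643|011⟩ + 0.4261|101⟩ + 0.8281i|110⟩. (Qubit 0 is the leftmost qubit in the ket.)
0.3643|011⟩ + 0.4261|101⟩ + 0.8281i|111⟩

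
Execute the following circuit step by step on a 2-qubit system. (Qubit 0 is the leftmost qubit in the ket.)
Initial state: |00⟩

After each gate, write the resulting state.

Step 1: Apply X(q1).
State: |01⟩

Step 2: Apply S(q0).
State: |01⟩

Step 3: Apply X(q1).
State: |00⟩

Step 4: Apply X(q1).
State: |01⟩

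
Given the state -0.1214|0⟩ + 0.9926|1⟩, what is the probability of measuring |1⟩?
0.9853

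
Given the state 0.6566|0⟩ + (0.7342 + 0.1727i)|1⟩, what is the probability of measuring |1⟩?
0.5689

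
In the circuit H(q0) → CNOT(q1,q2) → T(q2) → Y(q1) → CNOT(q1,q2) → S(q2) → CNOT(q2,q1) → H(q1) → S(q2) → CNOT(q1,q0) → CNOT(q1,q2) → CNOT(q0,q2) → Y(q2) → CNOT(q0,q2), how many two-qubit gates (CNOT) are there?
7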